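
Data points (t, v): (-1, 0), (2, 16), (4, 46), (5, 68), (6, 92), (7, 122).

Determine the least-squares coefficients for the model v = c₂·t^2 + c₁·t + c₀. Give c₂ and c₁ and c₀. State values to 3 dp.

XᵀX·[c₂, c₁, c₀]ᵀ = Xᵀv reads: 4595·c₂ + 755·c₁ + 131·c₀ = 11790;  755·c₂ + 131·c₁ + 23·c₀ = 1962;  131·c₂ + 23·c₁ + 6·c₀ = 344.
Solving the 3×3 system (Gaussian elimination) gives c₂ = 10321/5192, c₁ = 17059/5192, c₀ = 1735/1298.

c₂ = 1.988, c₁ = 3.286, c₀ = 1.337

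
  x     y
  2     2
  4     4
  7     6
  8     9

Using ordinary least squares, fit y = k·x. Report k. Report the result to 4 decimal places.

Setting ∂/∂k … = 0 gives: 133·k = 134.
Hence k = 134 / 133 ≈ 1.00752.

k = 1.0075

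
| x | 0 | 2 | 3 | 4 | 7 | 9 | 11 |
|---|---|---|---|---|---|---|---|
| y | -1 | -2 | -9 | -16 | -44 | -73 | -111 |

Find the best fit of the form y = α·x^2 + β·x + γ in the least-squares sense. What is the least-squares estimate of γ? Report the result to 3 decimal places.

With design matrix M, MᵀM = [[23956, 2502, 280]; [2502, 280, 36]; [280, 36, 7]] and Mᵀy = [-21845, -2281, -256]ᵀ.
Inverting the 3×3 Gram matrix, [α, β, γ]ᵀ = [-268079/287538, 25969/95846, -96590/143769]ᵀ.

γ = -0.672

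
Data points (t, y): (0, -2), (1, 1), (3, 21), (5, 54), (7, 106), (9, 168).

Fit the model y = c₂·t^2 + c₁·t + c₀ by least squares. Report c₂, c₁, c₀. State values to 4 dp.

c₂ = 1.8754, c₁ = 2.1366, c₀ = -2.4758

Entries of XᵀX: Σt^2·t^2 = 9669, Σt^2·t = 1225, Σt^2 = 165, Σt·t = 165, Σt = 25, Σ1 = 6.
And Σt^2·y = 20342, Σt·y = 2588, Σy = 348.
XᵀX·[c₂, c₁, c₀]ᵀ = Xᵀy becomes [[9669, 1225, 165]; [1225, 165, 25]; [165, 25, 6]]·[c₂, c₁, c₀]ᵀ = [20342, 2588, 348]ᵀ.
Solving the 3×3 system (Gaussian elimination) gives c₂ = 26173/13956, c₁ = 49697/23260, c₀ = -8638/3489.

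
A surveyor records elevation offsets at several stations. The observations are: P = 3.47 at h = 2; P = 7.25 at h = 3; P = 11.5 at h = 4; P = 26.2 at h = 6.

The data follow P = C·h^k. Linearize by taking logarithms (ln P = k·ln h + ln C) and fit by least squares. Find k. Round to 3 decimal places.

k = 1.825

With ln Pᵢ as the transformed response and ln hᵢ as the regressor:
Sums: Σln h = 4.9698, Σ(ln h)² = 6.8196, Σln P = 8.9333, Σln h·ln P = 12.2760.
Normal system: [[6.8196, 4.9698]; [4.9698, 4]]·[k, ln C]ᵀ = [12.2760, 8.9333]ᵀ.
Δ = 6.8196·4 − (4.9698)² = 2.5794; k = (12.2760·4 − 4.9698·8.9333)/2.5794 = 1.82497, ln C = (6.8196·8.9333 − 4.9698·12.2760)/2.5794 = -0.03412.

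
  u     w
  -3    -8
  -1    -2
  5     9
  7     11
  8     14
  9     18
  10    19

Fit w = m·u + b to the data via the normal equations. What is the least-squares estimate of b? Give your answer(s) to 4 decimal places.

The normal equations are: 329·m + 35·b = 612;  35·m + 7·b = 61.
Eliminating b: 7·(row 1) − 35·(row 2) gives 1078·m = 7·612 − 35·61 = 2149, so m = 307/154.
Then b = (61 − 35·(307/154))/7 = -193/154.

b = -1.2532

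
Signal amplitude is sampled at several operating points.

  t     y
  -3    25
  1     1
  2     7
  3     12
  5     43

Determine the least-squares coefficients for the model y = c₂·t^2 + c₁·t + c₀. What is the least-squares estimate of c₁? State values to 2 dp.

c₁ = -1.89

Forming MᵀM = [[804, 134, 48]; [134, 48, 8]; [48, 8, 5]] and Mᵀy = [1437, 191, 88]ᵀ gives MᵀM·[c₂, c₁, c₀]ᵀ = Mᵀy.
Inverting the 3×3 Gram matrix, [c₂, c₁, c₀]ᵀ = [4085/2002, -291/154, 148/143]ᵀ.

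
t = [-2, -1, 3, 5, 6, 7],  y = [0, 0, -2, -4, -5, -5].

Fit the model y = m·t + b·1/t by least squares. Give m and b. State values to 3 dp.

Compute the Gram sums: Σt·t = 124, Σt·1/t = 6, Σ1/t·1/t = 31957/22050.
For Mᵀy: Σt·y = -91, Σ1/t·y = -211/70.
So MᵀM·[m, b]ᵀ = Mᵀy: [[124, 6]; [6, 31957/22050]]·[m, b]ᵀ = [-91, -211/70]ᵀ.
det = 124·(31957/22050) − 6² = 1584434/11025.
m = ((-91)·(31957/22050) − 6·(-211/70))/(1584434/11025) = -2509297/3168868; b = (124·(-211/70) − 6·(-91))/(1584434/11025) = 949410/792217.

m = -0.792, b = 1.198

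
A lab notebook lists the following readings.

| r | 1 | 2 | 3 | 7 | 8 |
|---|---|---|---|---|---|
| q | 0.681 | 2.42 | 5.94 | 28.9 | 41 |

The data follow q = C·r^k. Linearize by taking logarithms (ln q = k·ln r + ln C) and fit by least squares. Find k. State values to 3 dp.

Linearized form: ln q = k·ln r + ln C. From the 5 transformed points,
Σln r = 5.8171, Σ(ln r)² = 9.7980, Σln q = 9.3587, Σln r·ln q = 16.8379.
Equations: 9.7980·k + 5.8171·ln C = 16.8379;  5.8171·k + 5·ln C = 9.3587.
Δ = 9.7980·5 − (5.8171)² = 15.1514; k = (16.8379·5 − 5.8171·9.3587)/15.1514 = 1.96343, ln C = (9.7980·9.3587 − 5.8171·16.8379)/15.1514 = -0.41256.

k = 1.963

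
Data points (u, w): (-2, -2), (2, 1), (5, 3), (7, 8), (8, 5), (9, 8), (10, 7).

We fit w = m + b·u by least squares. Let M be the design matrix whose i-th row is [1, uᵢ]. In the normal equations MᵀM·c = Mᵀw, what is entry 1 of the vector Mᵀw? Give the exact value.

Entry 1 ↔ basis 1, so (Mᵀw)_{1} = Σᵢ wᵢ = (1)·(-2) + (1)·(1) + (1)·(3) + (1)·(8) + (1)·(5) + (1)·(8) + (1)·(7) = 30.

30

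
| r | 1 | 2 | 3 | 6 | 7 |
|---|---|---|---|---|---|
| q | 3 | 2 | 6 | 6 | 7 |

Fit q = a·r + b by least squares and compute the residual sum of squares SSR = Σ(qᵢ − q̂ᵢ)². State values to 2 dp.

SSR = 5.61

Forming XᵀX = [[99, 19]; [19, 5]] and Xᵀq = [110, 24]ᵀ gives XᵀX·[a, b]ᵀ = Xᵀq.
det = 99·5 − 19² = 134.
a = (110·5 − 19·24)/134 = 47/67; b = (99·24 − 19·110)/134 = 143/67.
Residuals: 11/67, -103/67, 118/67, -23/67, -3/67; SSR = 376/67.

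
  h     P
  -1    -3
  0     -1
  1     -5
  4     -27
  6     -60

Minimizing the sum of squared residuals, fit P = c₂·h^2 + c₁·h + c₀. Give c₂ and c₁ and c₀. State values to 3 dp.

c₂ = -1.558, c₁ = -0.296, c₀ = -1.784

XᵀX·[c₂, c₁, c₀]ᵀ = XᵀP reads: 1554·c₂ + 280·c₁ + 54·c₀ = -2600;  280·c₂ + 54·c₁ + 10·c₀ = -470;  54·c₂ + 10·c₁ + 5·c₀ = -96.
Solving the 3×3 system (Gaussian elimination) gives c₂ = -606/389, c₁ = -115/389, c₀ = -694/389.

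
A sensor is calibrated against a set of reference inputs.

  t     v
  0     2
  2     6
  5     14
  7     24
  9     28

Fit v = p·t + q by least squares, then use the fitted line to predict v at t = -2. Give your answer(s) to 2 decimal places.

The normal equations are: 159·p + 23·q = 502;  23·p + 5·q = 74.
det = 159·5 − 23² = 266.
p = (502·5 − 23·74)/266 = 404/133; q = (159·74 − 23·502)/266 = 110/133.
At t = -2: v̂ = (404/133)·(-2) + (110/133)·(1) = -698/133.

v̂ = -5.25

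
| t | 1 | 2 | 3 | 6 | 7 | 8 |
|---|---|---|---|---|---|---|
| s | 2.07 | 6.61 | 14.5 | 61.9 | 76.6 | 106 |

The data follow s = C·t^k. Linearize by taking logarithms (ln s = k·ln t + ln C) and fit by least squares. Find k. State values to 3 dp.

Taking logs, ln s = k·ln t + ln C, so regress ln s on ln t.
AᵀA = [[13.0084, 7.6089]; [7.6089, 6]], rhs = [29.7787, 18.4178]ᵀ  (here Σln t = 7.6089, Σ(ln t)² = 13.0084, Σln s = 18.4178, Σln t·ln s = 29.7787).
Solving (det = 20.1558): k = 1.91178, ln C = 0.64522.

k = 1.912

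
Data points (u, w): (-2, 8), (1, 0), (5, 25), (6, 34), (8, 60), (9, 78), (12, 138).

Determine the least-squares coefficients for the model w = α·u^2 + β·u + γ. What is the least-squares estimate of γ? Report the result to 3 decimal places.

γ = 1.739

XᵀX·[α, β, γ]ᵀ = Xᵀw reads: 33331·α + 3303·β + 355·γ = 31911;  3303·α + 355·β + 39·γ = 3151;  355·α + 39·β + 7·γ = 343.
Inverting the 3×3 Gram matrix, [α, β, γ]ᵀ = [155699/155226, -33507/51742, 134978/77613]ᵀ.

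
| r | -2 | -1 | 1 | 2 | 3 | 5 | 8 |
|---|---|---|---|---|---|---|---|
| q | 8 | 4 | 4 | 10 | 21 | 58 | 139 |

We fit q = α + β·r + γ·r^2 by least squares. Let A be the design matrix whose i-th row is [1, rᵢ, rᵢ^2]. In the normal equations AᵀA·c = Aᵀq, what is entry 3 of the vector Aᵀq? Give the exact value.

Entry 3 ↔ basis r^2, so (Aᵀq)_{3} = Σᵢ (r^2)·qᵢ = (4)·(8) + (1)·(4) + (1)·(4) + (4)·(10) + (9)·(21) + (25)·(58) + (64)·(139) = 10615.

10615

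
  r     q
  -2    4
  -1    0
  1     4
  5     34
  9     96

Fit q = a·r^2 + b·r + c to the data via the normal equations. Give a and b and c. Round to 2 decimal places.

a = 1.02, b = 1.30, c = 1.56

Forming XᵀX = [[7204, 846, 112]; [846, 112, 12]; [112, 12, 5]] and Xᵀq = [8646, 1030, 138]ᵀ gives XᵀX·[a, b, c]ᵀ = Xᵀq.
Solving the 3×3 system (Gaussian elimination) gives a = 5655/5527, b = 93469/71851, c = 112026/71851.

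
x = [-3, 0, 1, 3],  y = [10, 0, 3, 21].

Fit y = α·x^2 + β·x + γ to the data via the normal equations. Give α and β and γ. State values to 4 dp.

Sums needed: Σx^2·x^2 = 163, Σx^2·x = 1, Σx^2 = 19, Σx·x = 19, Σx = 1, Σ1 = 4.
And Σx^2·y = 282, Σx·y = 36, Σy = 34.
Normal equations: [[163, 1, 19]; [1, 19, 1]; [19, 1, 4]]·[α, β, γ]ᵀ = [282, 36, 34]ᵀ.
Row-reducing yields α = 7/4, β = 109/60, γ = -4/15.

α = 1.7500, β = 1.8167, γ = -0.2667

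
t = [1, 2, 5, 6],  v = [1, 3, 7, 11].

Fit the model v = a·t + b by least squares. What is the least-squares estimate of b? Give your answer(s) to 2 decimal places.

Entries of AᵀA: Σt·t = 66, Σt = 14, Σ1 = 4.
Moment sums: Σt·v = 108, Σv = 22.
Eliminating b: 4·(row 1) − 14·(row 2) gives 68·a = 4·108 − 14·22 = 124, so a = 31/17.
Then b = (22 − 14·(31/17))/4 = -15/17.

b = -0.88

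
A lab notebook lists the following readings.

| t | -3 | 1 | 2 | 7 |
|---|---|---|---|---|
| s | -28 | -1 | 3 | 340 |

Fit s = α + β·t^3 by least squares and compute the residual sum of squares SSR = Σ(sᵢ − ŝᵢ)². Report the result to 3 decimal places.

Setting ∂/∂α … = 0 gives: 4·α + 325·β = 314;  325·α + 118443·β = 117399.
(Σ1 = 4, Σt^3 = 325, Σt^3·t^3 = 118443, Σs = 314, Σt^3·s = 117399.)
Eliminating β: 118443·(row 1) − 325·(row 2) gives 368147·α = 118443·314 − 325·117399 = -963573, so α = -74121/28319.
Then β = (117399 − 325·(-74121/28319))/118443 = 367546/368147.
Residuals: 579199/368147, 227880/368147, -872354/368147, 65275/368147; SSR = 3130986/368147.

SSR = 8.505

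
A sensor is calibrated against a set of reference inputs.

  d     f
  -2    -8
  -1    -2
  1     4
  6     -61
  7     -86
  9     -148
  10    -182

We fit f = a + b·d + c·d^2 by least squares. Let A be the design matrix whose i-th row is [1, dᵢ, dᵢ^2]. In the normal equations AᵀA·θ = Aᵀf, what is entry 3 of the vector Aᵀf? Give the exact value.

Entry 3 ↔ basis d^2, so (Aᵀf)_{3} = Σᵢ (d^2)·fᵢ = (4)·(-8) + (1)·(-2) + (1)·(4) + (36)·(-61) + (49)·(-86) + (81)·(-148) + (100)·(-182) = -36628.

-36628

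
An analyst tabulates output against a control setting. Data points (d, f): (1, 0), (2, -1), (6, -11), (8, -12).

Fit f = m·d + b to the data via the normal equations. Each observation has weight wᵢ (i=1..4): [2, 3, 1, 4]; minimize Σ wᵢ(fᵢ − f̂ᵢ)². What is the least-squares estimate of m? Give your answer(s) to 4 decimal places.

m = -1.8093

The normal system XᵀWX·[m, b]ᵀ = XᵀWf is [[306, 46]; [46, 10]]·[m, b]ᵀ = [-456, -62]ᵀ.
Eliminating b: 10·(row 1) − 46·(row 2) gives 944·m = 10·(-456) − 46·(-62) = -1708, so m = -427/236.
Then b = ((-62) − 46·(-427/236))/10 = 501/236.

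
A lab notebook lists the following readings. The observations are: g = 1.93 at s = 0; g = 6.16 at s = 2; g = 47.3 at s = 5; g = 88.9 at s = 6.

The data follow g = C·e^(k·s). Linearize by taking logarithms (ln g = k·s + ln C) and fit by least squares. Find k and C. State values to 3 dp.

Let Y = ln g. Fitting Y = k·s + ln C by least squares:
Σs = 13.0000, Σ(s)² = 65.0000, Σln g = 10.8196, Σs·ln g = 49.8438.
Equations: 65.0000·k + 13.0000·ln C = 49.8438;  13.0000·k + 4·ln C = 10.8196.
Slope k = (n·Σs·ln g − Σs·Σln g)/(n·Σ(s)² − (Σs)²) = (4·49.8438 − 13.0000·10.8196)/91.0000 = 0.64528; ln C = (Σln g − k·Σs)/n = 0.60776, so C = exp(0.60776) = 1.83631.

k = 0.645, C = 1.836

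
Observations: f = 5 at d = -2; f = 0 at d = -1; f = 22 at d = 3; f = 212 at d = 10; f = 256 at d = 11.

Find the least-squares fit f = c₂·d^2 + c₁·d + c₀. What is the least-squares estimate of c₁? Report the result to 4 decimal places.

c₁ = 1.3974

Entries of MᵀM: Σd^2·d^2 = 24739, Σd^2·d = 2349, Σd^2 = 235, Σd·d = 235, Σd = 21, Σ1 = 5.
For Mᵀf: Σd^2·f = 52394, Σd·f = 4992, Σf = 495.
Solving the 3×3 system (Gaussian elimination) gives c₂ = 385789/194044, c₁ = 271155/194044, c₀ = -30289/97022.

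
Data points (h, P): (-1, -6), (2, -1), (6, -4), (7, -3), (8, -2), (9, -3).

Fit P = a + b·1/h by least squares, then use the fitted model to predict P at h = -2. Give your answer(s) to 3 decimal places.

P̂ = -4.685

With design matrix X, XᵀX = [[6, 23/504]; [23/504, 336865/254016]] and XᵀP = [-19, 107/28]ᵀ.
Determinant 6·(336865/254016) − (23/504)² = 2020661/254016.
a = ((-19)·(336865/254016) − (23/504)·(107/28))/(2020661/254016) = -6444733/2020661; b = (6·(107/28) − (23/504)·(-19))/(2020661/254016) = 6044472/2020661.
At h = -2: P̂ = (-6444733/2020661)·(1) + (6044472/2020661)·(-1/2) = -9466969/2020661.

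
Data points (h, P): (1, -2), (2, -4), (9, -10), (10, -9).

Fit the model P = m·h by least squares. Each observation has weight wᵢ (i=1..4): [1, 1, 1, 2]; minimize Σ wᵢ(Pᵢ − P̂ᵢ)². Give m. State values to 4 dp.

m = -0.9790

Setting ∂/∂m … = 0 gives: 286·m = -280.
(Σwᵢ·h·h = 286, Σwᵢ·h·P = -280.)
m = (-280)/286 = -0.979021.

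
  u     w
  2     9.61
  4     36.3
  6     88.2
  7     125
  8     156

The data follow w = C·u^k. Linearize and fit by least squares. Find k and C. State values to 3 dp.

With ln wᵢ as the transformed response and ln uᵢ as the regressor:
Σln u = 7.8966, Σ(ln u)² = 13.7233, Σln w = 20.2124, Σln u·ln w = 34.4705.
Equations: 13.7233·k + 7.8966·ln C = 34.4705;  7.8966·k + 5·ln C = 20.2124.
Slope k = (n·Σln u·ln w − Σln u·Σln w)/(n·Σ(ln u)² − (Σln u)²) = (5·34.4705 − 7.8966·20.2124)/6.2610 = 2.03549; ln C = (Σln w − k·Σln u)/n = 0.82781, so C = exp(0.82781) = 2.28830.

k = 2.035, C = 2.288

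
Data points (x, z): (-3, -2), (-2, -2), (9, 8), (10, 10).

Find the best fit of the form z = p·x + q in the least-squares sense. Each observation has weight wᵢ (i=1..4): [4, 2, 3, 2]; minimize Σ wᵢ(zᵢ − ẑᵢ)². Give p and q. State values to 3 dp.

Forming AᵀWA = [[487, 31]; [31, 11]] and AᵀWz = [448, 32]ᵀ gives AᵀWA·[p, q]ᵀ = AᵀWz.
Determinant 487·11 − 31² = 4396.
p = (448·11 − 31·32)/4396 = 984/1099; q = (487·32 − 31·448)/4396 = 424/1099.

p = 0.895, q = 0.386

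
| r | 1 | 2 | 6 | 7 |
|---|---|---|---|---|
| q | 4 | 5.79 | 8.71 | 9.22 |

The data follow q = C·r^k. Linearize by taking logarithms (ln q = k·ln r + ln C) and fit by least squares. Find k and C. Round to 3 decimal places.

k = 0.420, C = 4.124

With ln qᵢ as the transformed response and ln rᵢ as the regressor:
Σln r = 4.4308, Σ(ln r)² = 7.4774, Σln q = 7.5283, Σln r·ln q = 9.4181.
Equations: 7.4774·k + 4.4308·ln C = 9.4181;  4.4308·k + 4·ln C = 7.5283.
Δ = 7.4774·4 − (4.4308)² = 10.2775; k = (9.4181·4 − 4.4308·7.5283)/10.2775 = 0.41993, ln C = (7.4774·7.5283 − 4.4308·9.4181)/10.2775 = 1.41691, so C = exp(1.41691) = 4.12435.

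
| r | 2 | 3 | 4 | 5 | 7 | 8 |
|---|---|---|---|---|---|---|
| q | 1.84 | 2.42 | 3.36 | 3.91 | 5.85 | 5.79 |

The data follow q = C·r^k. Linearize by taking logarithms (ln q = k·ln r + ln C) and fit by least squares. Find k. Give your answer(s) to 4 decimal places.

k = 0.8836

Linearized form: ln q = k·ln r + ln C. From the 6 transformed points,
AᵀA = [[14.3101, 8.8128]; [8.8128, 6]], rhs = [12.3573, 7.5916]ᵀ  (here Σln r = 8.8128, Σ(ln r)² = 14.3101, Σln q = 7.5916, Σln r·ln q = 12.3573).
Δ = 14.3101·6 − (8.8128)² = 8.1947; k = (12.3573·6 − 8.8128·7.5916)/8.1947 = 0.88356, ln C = (14.3101·7.5916 − 8.8128·12.3573)/8.1947 = -0.03251.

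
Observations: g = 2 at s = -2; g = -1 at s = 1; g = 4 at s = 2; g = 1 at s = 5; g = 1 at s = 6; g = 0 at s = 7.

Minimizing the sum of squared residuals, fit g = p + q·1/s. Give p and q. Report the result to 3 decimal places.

p = 1.457, q = -1.154

Setting ∂/∂p … = 0 gives: 6·p + (317/210)·q = 7;  (317/210)·p + (70039/44100)·q = 11/30.
Determinant 6·(70039/44100) − (317/210)² = 63949/8820.
p = (7·(70039/44100) − (317/210)·(11/30))/(63949/8820) = 465864/319745; q = (6·(11/30) − (317/210)·7)/(63949/8820) = -73794/63949.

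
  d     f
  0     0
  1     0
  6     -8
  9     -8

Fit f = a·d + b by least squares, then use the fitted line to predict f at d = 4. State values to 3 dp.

f̂ = -4.000

With design matrix M, MᵀM = [[118, 16]; [16, 4]] and Mᵀf = [-120, -16]ᵀ.
det = 118·4 − 16² = 216.
a = ((-120)·4 − 16·(-16))/216 = -28/27; b = (118·(-16) − 16·(-120))/216 = 4/27.
At d = 4: f̂ = (-28/27)·(4) + (4/27)·(1) = -4.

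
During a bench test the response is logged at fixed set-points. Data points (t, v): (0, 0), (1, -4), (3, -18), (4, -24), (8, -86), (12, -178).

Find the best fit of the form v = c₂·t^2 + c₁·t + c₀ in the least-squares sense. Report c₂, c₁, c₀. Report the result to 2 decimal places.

c₂ = -1.05, c₁ = -2.24, c₀ = -0.33

XᵀX·[c₂, c₁, c₀]ᵀ = Xᵀv reads: 25170·c₂ + 2332·c₁ + 234·c₀ = -31686;  2332·c₂ + 234·c₁ + 28·c₀ = -2978;  234·c₂ + 28·c₁ + 6·c₀ = -310.
Inverting the 3×3 Gram matrix, [c₂, c₁, c₀]ᵀ = [-305/291, -33709/15035, -14774/45105]ᵀ.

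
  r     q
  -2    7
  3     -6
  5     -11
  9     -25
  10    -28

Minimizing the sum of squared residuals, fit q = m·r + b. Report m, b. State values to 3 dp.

m = -2.947, b = 2.134

Forming AᵀA = [[219, 25]; [25, 5]] and Aᵀq = [-592, -63]ᵀ gives AᵀA·[m, b]ᵀ = Aᵀq.
Eliminating b: 5·(row 1) − 25·(row 2) gives 470·m = 5·(-592) − 25·(-63) = -1385, so m = -277/94.
Then b = ((-63) − 25·(-277/94))/5 = 1003/470.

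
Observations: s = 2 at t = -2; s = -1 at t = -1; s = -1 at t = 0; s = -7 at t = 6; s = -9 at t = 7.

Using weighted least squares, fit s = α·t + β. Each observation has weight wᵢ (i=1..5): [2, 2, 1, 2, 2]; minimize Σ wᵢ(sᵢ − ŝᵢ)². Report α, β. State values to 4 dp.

Compute the Gram sums: Σwᵢ·t·t = 180, Σwᵢ·t = 20, Σwᵢ·1 = 9.
Right-hand side: Σwᵢ·t·s = -216, Σwᵢ·s = -31.
det = 180·9 − 20² = 1220.
α = ((-216)·9 − 20·(-31))/1220 = -331/305; β = (180·(-31) − 20·(-216))/1220 = -63/61.

α = -1.0852, β = -1.0328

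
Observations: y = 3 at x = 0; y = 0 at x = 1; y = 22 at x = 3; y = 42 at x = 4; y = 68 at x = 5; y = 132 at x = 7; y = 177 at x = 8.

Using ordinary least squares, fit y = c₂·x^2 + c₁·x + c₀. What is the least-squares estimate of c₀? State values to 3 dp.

Setting ∂/∂c₂ … = 0 gives: 7460·c₂ + 1072·c₁ + 164·c₀ = 20366;  1072·c₂ + 164·c₁ + 28·c₀ = 2914;  164·c₂ + 28·c₁ + 7·c₀ = 444.
Inverting the 3×3 Gram matrix, [c₂, c₁, c₀]ᵀ = [1003/338, -627/338, 224/169]ᵀ.

c₀ = 1.325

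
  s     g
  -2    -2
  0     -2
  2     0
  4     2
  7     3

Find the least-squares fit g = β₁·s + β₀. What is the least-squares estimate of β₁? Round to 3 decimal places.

β₁ = 0.631

AᵀA·[β₁, β₀]ᵀ = Aᵀg reads: 73·β₁ + 11·β₀ = 33;  11·β₁ + 5·β₀ = 1.
Eliminating β₀: 5·(row 1) − 11·(row 2) gives 244·β₁ = 5·33 − 11·1 = 154, so β₁ = 77/122.
Then β₀ = (1 − 11·(77/122))/5 = -145/122.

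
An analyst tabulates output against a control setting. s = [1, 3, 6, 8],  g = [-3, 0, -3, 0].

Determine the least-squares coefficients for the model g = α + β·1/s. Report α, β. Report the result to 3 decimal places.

From the data, Σ1 = 4, Σ1/s = 13/8, Σ1/s·1/s = 665/576.
For Mᵀg: Σg = -6, Σ1/s·g = -7/2.
MᵀM·[α, β]ᵀ = Mᵀg becomes [[4, 13/8]; [13/8, 665/576]]·[α, β]ᵀ = [-6, -7/2]ᵀ.
Δ = 4·(665/576) − (13/8)² = 1139/576.
α = ((-6)·(665/576) − (13/8)·(-7/2))/(1139/576) = -42/67; β = (4·(-7/2) − (13/8)·(-6))/(1139/576) = -144/67.

α = -0.627, β = -2.149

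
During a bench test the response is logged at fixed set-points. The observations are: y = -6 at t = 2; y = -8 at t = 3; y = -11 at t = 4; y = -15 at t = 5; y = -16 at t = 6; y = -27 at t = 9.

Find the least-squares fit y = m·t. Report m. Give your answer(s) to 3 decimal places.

m = -2.889

Setting ∂/∂m … = 0 gives: 171·m = -494.
Hence m = -494 / 171 ≈ -2.88889.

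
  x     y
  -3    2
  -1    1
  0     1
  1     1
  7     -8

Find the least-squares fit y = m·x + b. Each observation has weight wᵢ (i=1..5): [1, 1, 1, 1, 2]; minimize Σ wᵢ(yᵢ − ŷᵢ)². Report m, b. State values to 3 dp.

m = -1.101, b = 0.186

Entries of MᵀWM: Σwᵢ·x·x = 109, Σwᵢ·x = 11, Σwᵢ·1 = 6.
And Σwᵢ·x·y = -118, Σwᵢ·y = -11.
MᵀWM·[m, b]ᵀ = MᵀWy becomes [[109, 11]; [11, 6]]·[m, b]ᵀ = [-118, -11]ᵀ.
det = 109·6 − 11² = 533.
m = ((-118)·6 − 11·(-11))/533 = -587/533; b = (109·(-11) − 11·(-118))/533 = 99/533.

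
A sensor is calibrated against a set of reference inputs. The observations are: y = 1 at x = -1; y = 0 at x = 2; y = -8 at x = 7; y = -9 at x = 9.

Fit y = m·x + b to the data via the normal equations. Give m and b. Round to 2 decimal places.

The normal system AᵀA·[m, b]ᵀ = Aᵀy is [[135, 17]; [17, 4]]·[m, b]ᵀ = [-138, -16]ᵀ.
Δ = 135·4 − 17² = 251.
m = ((-138)·4 − 17·(-16))/251 = -280/251; b = (135·(-16) − 17·(-138))/251 = 186/251.

m = -1.12, b = 0.74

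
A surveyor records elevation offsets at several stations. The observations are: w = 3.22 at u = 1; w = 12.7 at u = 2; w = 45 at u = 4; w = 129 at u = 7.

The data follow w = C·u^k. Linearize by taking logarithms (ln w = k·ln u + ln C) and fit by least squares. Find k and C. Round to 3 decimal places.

With ln wᵢ as the transformed response and ln uᵢ as the regressor:
Σln u = 4.0254, Σ(ln u)² = 6.1888, Σln w = 12.3775, Σln u·ln w = 16.4956.
Equations: 6.1888·k + 4.0254·ln C = 16.4956;  4.0254·k + 4·ln C = 12.3775.
Solving (det = 8.5519): k = 1.88951, ln C = 1.19288, so C = exp(1.19288) = 3.29656.

k = 1.890, C = 3.297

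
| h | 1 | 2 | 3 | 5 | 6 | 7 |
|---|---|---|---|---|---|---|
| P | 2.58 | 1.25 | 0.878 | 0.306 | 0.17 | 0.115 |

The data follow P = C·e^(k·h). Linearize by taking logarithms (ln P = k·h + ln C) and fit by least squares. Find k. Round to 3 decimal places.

Taking logs, ln P = k·h + ln C, so regress ln P on h.
XᵀX = [[124.0000, 24.0000]; [24.0000, 6]], rhs = [-30.6886, -4.0781]ᵀ  (here Σh = 24.0000, Σ(h)² = 124.0000, Σln P = -4.0781, Σh·ln P = -30.6886).
Δ = 124.0000·6 − (24.0000)² = 168.0000; k = (-30.6886·6 − 24.0000·-4.0781)/168.0000 = -0.51343, ln C = (124.0000·-4.0781 − 24.0000·-30.6886)/168.0000 = 1.37404.

k = -0.513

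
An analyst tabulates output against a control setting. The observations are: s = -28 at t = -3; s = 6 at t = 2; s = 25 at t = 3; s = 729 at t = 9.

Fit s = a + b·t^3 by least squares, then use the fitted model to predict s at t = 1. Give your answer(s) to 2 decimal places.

ŝ = -0.66

Forming MᵀM = [[4, 737]; [737, 532963]] and Mᵀs = [732, 532920]ᵀ gives MᵀM·[a, b]ᵀ = Mᵀs.
Eliminating b: 532963·(row 1) − 737·(row 2) gives 1588683·a = 532963·732 − 737·532920 = -2633124, so a = -877708/529561.
Then b = (532920 − 737·(-877708/529561))/532963 = 530732/529561.
At t = 1: ŝ = (-877708/529561)·(1) + (530732/529561)·(1) = -346976/529561.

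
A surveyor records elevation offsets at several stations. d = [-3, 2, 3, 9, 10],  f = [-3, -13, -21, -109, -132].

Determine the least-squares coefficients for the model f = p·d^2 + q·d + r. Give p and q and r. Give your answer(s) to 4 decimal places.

p = -0.9872, q = -2.9645, r = -3.0690

Setting ∂/∂p … = 0 gives: 16739·p + 1737·q + 203·r = -22297;  1737·p + 203·q + 21·r = -2381;  203·p + 21·q + 5·r = -278.
(Σd^2·d^2 = 16739, Σd^2·d = 1737, Σd^2 = 203, Σd·d = 203, Σd = 21, Σ1 = 5, Σd^2·f = -22297, Σd·f = -2381, Σf = -278.)
Row-reducing yields p = -9175/9294, q = -4592/1549, r = -28523/9294.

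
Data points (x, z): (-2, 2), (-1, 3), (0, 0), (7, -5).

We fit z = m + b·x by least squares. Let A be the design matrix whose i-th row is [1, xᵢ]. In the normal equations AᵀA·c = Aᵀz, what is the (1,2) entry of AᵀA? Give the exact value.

Row 1 ↔ basis 1, column 2 ↔ basis x, so (AᵀA)_{1,2} = Σᵢ x = (1)·(-2) + (1)·(-1) + (1)·(0) + (1)·(7) = 4.

4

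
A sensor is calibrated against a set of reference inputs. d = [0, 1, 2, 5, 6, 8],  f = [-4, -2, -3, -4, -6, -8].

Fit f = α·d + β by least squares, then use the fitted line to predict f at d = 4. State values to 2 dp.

From the data, Σd·d = 130, Σd = 22, Σ1 = 6.
Moment sums: Σd·f = -128, Σf = -27.
So AᵀA·[α, β]ᵀ = Aᵀf: [[130, 22]; [22, 6]]·[α, β]ᵀ = [-128, -27]ᵀ.
Determinant 130·6 − 22² = 296.
α = ((-128)·6 − 22·(-27))/296 = -87/148; β = (130·(-27) − 22·(-128))/296 = -347/148.
At d = 4: f̂ = (-87/148)·(4) + (-347/148)·(1) = -695/148.

f̂ = -4.70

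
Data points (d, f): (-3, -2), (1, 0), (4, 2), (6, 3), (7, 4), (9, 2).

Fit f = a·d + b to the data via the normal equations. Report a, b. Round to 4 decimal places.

The normal equations are: 192·a + 24·b = 78;  24·a + 6·b = 9.
Eliminating b: 6·(row 1) − 24·(row 2) gives 576·a = 6·78 − 24·9 = 252, so a = 7/16.
Then b = (9 − 24·(7/16))/6 = -1/4.

a = 0.4375, b = -0.2500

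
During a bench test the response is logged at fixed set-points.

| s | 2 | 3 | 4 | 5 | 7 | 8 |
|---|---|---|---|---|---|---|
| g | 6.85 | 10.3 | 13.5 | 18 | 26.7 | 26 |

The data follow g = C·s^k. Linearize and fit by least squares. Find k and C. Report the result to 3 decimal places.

Linearized form: ln g = k·ln s + ln C. From the 6 transformed points,
Σln s = 8.8128, Σ(ln s)² = 14.3101, Σln g = 16.2922, Σln s·ln g = 25.3226.
Normal system: [[14.3101, 8.8128]; [8.8128, 6]]·[k, ln C]ᵀ = [25.3226, 16.2922]ᵀ.
Solving (det = 8.1947): k = 1.01952, ln C = 1.21789, so C = exp(1.21789) = 3.38006.

k = 1.020, C = 3.380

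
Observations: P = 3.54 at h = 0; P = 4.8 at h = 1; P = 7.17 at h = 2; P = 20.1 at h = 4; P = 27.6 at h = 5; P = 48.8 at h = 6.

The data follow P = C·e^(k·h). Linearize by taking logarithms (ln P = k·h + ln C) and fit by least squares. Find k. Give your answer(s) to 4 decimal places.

Linearized form: ln P = k·h + ln C. From the 6 transformed points,
AᵀA = [[82.0000, 18.0000]; [18.0000, 6]], rhs = [57.4268, 15.0089]ᵀ  (here Σh = 18.0000, Σ(h)² = 82.0000, Σln P = 15.0089, Σh·ln P = 57.4268).
Solving (det = 168.0000): k = 0.44286, ln C = 1.17291.

k = 0.4429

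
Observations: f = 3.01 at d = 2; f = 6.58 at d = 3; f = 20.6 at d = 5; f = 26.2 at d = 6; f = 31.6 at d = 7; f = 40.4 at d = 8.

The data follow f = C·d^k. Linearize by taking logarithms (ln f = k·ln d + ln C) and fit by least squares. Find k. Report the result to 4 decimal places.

Let Y = ln f. Fitting Y = k·ln d + ln C by least squares:
Over the data: Σln d = 9.2183, Σ(ln d)² = 15.5987, Σln f = 16.4290, Σln d·ln f = 27.9651.
Normal system: [[15.5987, 9.2183]; [9.2183, 6]]·[k, ln C]ᵀ = [27.9651, 16.4290]ᵀ.
Slope k = (n·Σln d·ln f − Σln d·Σln f)/(n·Σ(ln d)² − (Σln d)²) = (6·27.9651 − 9.2183·16.4290)/8.6152 = 1.89701; ln C = (Σln f − k·Σln d)/n = -0.17636.

k = 1.8970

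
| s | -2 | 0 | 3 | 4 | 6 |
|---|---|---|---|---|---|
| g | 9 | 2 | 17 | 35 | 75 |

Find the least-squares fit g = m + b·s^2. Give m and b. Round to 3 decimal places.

The normal equations are: 5·m + 65·b = 138;  65·m + 1649·b = 3449.
(Σ1 = 5, Σs^2 = 65, Σs^2·s^2 = 1649, Σg = 138, Σs^2·g = 3449.)
Determinant 5·1649 − 65² = 4020.
m = (138·1649 − 65·3449)/4020 = 3377/4020; b = (5·3449 − 65·138)/4020 = 1655/804.

m = 0.840, b = 2.058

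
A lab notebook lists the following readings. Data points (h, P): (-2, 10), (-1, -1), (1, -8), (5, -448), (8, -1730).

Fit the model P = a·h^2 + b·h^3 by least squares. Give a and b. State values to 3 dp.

Sums needed: Σh^2·h^2 = 4739, Σh^2·h^3 = 35861, Σh^3·h^3 = 277835.
Right-hand side: Σh^2·P = -121889, Σh^3·P = -941847.
Normal equations: [[4739, 35861]; [35861, 277835]]·[a, b]ᵀ = [-121889, -941847]ᵀ.
Determinant 4739·277835 − 35861² = 30648744.
a = ((-121889)·277835 − 35861·(-941847))/30648744 = -11181881/3831093; b = (4739·(-941847) − 35861·(-121889))/30648744 = -1649134/547299.

a = -2.919, b = -3.013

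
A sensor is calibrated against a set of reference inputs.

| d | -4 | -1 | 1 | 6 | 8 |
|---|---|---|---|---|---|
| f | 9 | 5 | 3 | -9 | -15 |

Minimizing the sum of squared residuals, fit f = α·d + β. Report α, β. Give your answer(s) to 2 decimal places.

α = -2.02, β = 2.64

The normal equations are: 118·α + 10·β = -212;  10·α + 5·β = -7.
Determinant 118·5 − 10² = 490.
α = ((-212)·5 − 10·(-7))/490 = -99/49; β = (118·(-7) − 10·(-212))/490 = 647/245.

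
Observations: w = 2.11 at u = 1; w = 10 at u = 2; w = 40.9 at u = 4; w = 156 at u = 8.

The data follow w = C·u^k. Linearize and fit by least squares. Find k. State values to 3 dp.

k = 2.066

With ln wᵢ as the transformed response and ln uᵢ as the regressor:
XᵀX = [[6.7263, 4.1589]; [4.1589, 4]], rhs = [17.2416, 11.8103]ᵀ  (here Σln u = 4.1589, Σ(ln u)² = 6.7263, Σln w = 11.8103, Σln u·ln w = 17.2416).
Slope k = (n·Σln u·ln w − Σln u·Σln w)/(n·Σ(ln u)² − (Σln u)²) = (4·17.2416 − 4.1589·11.8103)/9.6091 = 2.06566; ln C = (Σln w − k·Σln u)/n = 0.80486.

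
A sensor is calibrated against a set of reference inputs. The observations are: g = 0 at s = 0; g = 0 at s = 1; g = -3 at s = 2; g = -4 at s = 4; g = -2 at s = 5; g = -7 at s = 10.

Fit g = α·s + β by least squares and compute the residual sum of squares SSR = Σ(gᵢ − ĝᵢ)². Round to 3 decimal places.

SSR = 6.592

Setting ∂/∂α … = 0 gives: 146·α + 22·β = -102;  22·α + 6·β = -16.
det = 146·6 − 22² = 392.
α = ((-102)·6 − 22·(-16))/392 = -65/98; β = (146·(-16) − 22·(-102))/392 = -23/98.
Residuals: 23/98, 44/49, -141/98, -109/98, 76/49, -13/98; SSR = 323/49.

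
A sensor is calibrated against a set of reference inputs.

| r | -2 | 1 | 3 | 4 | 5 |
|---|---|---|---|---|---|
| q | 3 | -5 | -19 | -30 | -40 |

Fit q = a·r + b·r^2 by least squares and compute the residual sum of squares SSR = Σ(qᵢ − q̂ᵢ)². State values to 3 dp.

SSR = 2.186

Entries of AᵀA: Σr·r = 55, Σr·r^2 = 209, Σr^2·r^2 = 979.
For Aᵀq: Σr·q = -388, Σr^2·q = -1644.
So AᵀA·[a, b]ᵀ = Aᵀq: [[55, 209]; [209, 979]]·[a, b]ᵀ = [-388, -1644]ᵀ.
Determinant 55·979 − 209² = 10164.
a = ((-388)·979 − 209·(-1644))/10164 = -824/231; b = (55·(-1644) − 209·(-388))/10164 = -212/231.
Residuals: -107/231, -17/33, -3/77, -22/21, 60/77; SSR = 505/231.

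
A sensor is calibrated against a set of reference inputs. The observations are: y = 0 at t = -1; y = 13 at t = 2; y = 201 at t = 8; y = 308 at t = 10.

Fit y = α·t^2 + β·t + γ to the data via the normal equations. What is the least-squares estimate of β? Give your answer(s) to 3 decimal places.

β = 1.817

Forming MᵀM = [[14113, 1519, 169]; [1519, 169, 19]; [169, 19, 4]] and Mᵀy = [43716, 4714, 522]ᵀ gives MᵀM·[α, β, γ]ᵀ = Mᵀy.
Row-reducing yields α = 14051/4812, β = 14569/8020, γ = -9013/6015.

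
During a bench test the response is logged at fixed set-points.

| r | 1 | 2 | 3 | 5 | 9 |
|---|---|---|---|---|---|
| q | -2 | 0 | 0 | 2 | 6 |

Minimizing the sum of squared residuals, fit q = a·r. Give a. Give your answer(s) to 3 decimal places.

AᵀA·[a]ᵀ = Aᵀq reads: 120·a = 62.
Hence a = 62 / 120 ≈ 0.516667.

a = 0.517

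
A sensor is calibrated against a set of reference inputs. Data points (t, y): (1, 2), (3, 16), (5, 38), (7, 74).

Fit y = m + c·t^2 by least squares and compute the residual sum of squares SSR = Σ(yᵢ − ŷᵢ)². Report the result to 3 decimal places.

The normal system AᵀA·[m, c]ᵀ = Aᵀy is [[4, 84]; [84, 3108]]·[m, c]ᵀ = [130, 4722]ᵀ.
det = 4·3108 − 84² = 5376.
m = (130·3108 − 84·4722)/5376 = 11/8; c = (4·4722 − 84·130)/5376 = 83/56.
Residuals: -6/7, 9/7, -3/7, 0; SSR = 18/7.

SSR = 2.571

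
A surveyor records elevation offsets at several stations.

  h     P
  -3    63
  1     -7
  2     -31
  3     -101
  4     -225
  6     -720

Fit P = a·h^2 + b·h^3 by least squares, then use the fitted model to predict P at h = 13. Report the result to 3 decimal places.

Normal-equation sums: Σh^2·h^2 = 1731, Σh^2·h^3 = 8833, Σh^3·h^3 = 52275.
And Σh^2·P = -29993, Σh^3·P = -174603.
AᵀA·[a, b]ᵀ = AᵀP becomes [[1731, 8833]; [8833, 52275]]·[a, b]ᵀ = [-29993, -174603]ᵀ.
det = 1731·52275 − 8833² = 12466136.
a = ((-29993)·52275 − 8833·(-174603))/12466136 = -3201972/1558267; b = (1731·(-174603) − 8833·(-29993))/12466136 = -4663703/1558267.
At h = 13: P̂ = (-3201972/1558267)·(169) + (-4663703/1558267)·(2197) = -10787288759/1558267.

P̂ = -6922.619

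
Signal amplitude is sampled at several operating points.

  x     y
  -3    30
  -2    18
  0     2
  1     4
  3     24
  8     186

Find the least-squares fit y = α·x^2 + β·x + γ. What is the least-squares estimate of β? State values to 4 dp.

Sums needed: Σx^2·x^2 = 4275, Σx^2·x = 505, Σx^2 = 87, Σx·x = 87, Σx = 7, Σ1 = 6.
Moment sums: Σx^2·y = 12466, Σx·y = 1438, Σy = 264.
Normal equations: [[4275, 505, 87]; [505, 87, 7]; [87, 7, 6]]·[α, β, γ]ᵀ = [12466, 1438, 264]ᵀ.
Solving the 3×3 system (Gaussian elimination) gives α = 337511/112128, β = -40089/37376, γ = 90017/56064.

β = -1.0726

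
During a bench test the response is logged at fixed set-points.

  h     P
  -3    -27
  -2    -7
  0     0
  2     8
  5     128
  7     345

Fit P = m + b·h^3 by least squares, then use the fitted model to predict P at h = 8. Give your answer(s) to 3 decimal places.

Entries of MᵀM: Σ1 = 6, Σh^3 = 441, Σh^3·h^3 = 134131.
For MᵀP: ΣP = 447, Σh^3·P = 135184.
det = 6·134131 − 441² = 610305.
m = (447·134131 − 441·135184)/610305 = 113471/203435; b = (6·135184 − 441·447)/610305 = 204659/203435.
At h = 8: P̂ = (113471/203435)·(1) + (204659/203435)·(512) = 104898879/203435.

P̂ = 515.638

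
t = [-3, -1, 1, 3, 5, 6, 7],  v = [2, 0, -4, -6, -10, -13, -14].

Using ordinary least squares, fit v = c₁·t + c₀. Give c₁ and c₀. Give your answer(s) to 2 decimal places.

c₁ = -1.65, c₀ = -2.18

From the data, Σt·t = 130, Σt = 18, Σ1 = 7.
Moment sums: Σt·v = -254, Σv = -45.
Normal equations: [[130, 18]; [18, 7]]·[c₁, c₀]ᵀ = [-254, -45]ᵀ.
Δ = 130·7 − 18² = 586.
c₁ = ((-254)·7 − 18·(-45))/586 = -484/293; c₀ = (130·(-45) − 18·(-254))/586 = -639/293.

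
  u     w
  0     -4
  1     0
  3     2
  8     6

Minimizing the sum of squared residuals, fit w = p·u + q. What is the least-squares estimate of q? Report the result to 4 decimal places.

The normal system MᵀM·[p, q]ᵀ = Mᵀw is [[74, 12]; [12, 4]]·[p, q]ᵀ = [54, 4]ᵀ.
Eliminating q: 4·(row 1) − 12·(row 2) gives 152·p = 4·54 − 12·4 = 168, so p = 21/19.
Then q = (4 − 12·(21/19))/4 = -44/19.

q = -2.3158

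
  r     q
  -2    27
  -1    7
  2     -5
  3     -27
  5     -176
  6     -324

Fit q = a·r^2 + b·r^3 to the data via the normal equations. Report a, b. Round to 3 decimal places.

Sums needed: Σr^2·r^2 = 2035, Σr^2·r^3 = 11143, Σr^3·r^3 = 63139.
Moment sums: Σr^2·q = -16212, Σr^3·q = -92976.
MᵀM·[a, b]ᵀ = Mᵀq becomes [[2035, 11143]; [11143, 63139]]·[a, b]ᵀ = [-16212, -92976]ᵀ.
Δ = 2035·63139 − 11143² = 4321416.
a = ((-16212)·63139 − 11143·(-92976))/4321416 = 1035175/360118; b = (2035·(-92976) − 11143·(-16212))/4321416 = -64817/32738.

a = 2.875, b = -1.980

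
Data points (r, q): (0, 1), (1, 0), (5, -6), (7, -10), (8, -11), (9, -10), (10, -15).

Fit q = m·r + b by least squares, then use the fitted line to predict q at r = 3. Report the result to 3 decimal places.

q̂ = -3.231

From the data, Σr·r = 320, Σr = 40, Σ1 = 7.
Right-hand side: Σr·q = -428, Σq = -51.
AᵀA·[m, b]ᵀ = Aᵀq becomes [[320, 40]; [40, 7]]·[m, b]ᵀ = [-428, -51]ᵀ.
Eliminating b: 7·(row 1) − 40·(row 2) gives 640·m = 7·(-428) − 40·(-51) = -956, so m = -239/160.
Then b = ((-51) − 40·(-239/160))/7 = 5/4.
At r = 3: q̂ = (-239/160)·(3) + (5/4)·(1) = -517/160.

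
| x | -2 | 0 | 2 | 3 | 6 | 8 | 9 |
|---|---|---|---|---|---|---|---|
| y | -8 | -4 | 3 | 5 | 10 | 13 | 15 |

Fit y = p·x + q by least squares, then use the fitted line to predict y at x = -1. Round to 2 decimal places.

Normal-equation sums: Σx·x = 198, Σx = 26, Σ1 = 7.
For Mᵀy: Σx·y = 336, Σy = 34.
So MᵀM·[p, q]ᵀ = Mᵀy: [[198, 26]; [26, 7]]·[p, q]ᵀ = [336, 34]ᵀ.
Eliminating q: 7·(row 1) − 26·(row 2) gives 710·p = 7·336 − 26·34 = 1468, so p = 734/355.
Then q = (34 − 26·(734/355))/7 = -1002/355.
At x = -1: ŷ = (734/355)·(-1) + (-1002/355)·(1) = -1736/355.

ŷ = -4.89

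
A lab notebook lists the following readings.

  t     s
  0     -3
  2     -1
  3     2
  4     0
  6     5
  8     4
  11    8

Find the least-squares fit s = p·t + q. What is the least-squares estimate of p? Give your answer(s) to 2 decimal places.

p = 0.96

Setting ∂/∂p … = 0 gives: 250·p + 34·q = 154;  34·p + 7·q = 15.
(Σt·t = 250, Σt = 34, Σ1 = 7, Σt·s = 154, Σs = 15.)
det = 250·7 − 34² = 594.
p = (154·7 − 34·15)/594 = 284/297; q = (250·15 − 34·154)/594 = -743/297.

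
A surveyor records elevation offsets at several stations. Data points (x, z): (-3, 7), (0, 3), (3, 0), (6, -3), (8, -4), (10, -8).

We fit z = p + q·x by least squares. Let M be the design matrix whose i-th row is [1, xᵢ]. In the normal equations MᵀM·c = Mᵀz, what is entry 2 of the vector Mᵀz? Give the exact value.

-151

Entry 2 ↔ basis x, so (Mᵀz)_{2} = Σᵢ (x)·zᵢ = (-3)·(7) + (0)·(3) + (3)·(0) + (6)·(-3) + (8)·(-4) + (10)·(-8) = -151.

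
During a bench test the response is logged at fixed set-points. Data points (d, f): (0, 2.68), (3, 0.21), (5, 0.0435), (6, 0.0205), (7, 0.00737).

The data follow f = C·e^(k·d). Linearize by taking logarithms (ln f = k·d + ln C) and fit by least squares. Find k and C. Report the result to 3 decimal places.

k = -0.829, C = 2.661

With ln fᵢ as the transformed response and dᵢ as the regressor:
Sums: Σd = 21.0000, Σ(d)² = 119.0000, Σln f = -12.5075, Σd·ln f = -78.0533.
Normal system: [[119.0000, 21.0000]; [21.0000, 5]]·[k, ln C]ᵀ = [-78.0533, -12.5075]ᵀ.
Slope k = (n·Σd·ln f − Σd·Σln f)/(n·Σ(d)² − (Σd)²) = (5·-78.0533 − 21.0000·-12.5075)/154.0000 = -0.82863; ln C = (Σln f − k·Σd)/n = 0.97875, so C = exp(0.97875) = 2.66112.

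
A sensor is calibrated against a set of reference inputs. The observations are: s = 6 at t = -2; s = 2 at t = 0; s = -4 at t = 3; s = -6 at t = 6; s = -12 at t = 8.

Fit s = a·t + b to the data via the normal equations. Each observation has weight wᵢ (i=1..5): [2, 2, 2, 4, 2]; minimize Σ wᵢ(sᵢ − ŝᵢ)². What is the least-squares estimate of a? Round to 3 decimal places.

From the data, Σwᵢ·t·t = 298, Σwᵢ·t = 42, Σwᵢ·1 = 12.
For AᵀWs: Σwᵢ·t·s = -384, Σwᵢ·s = -40.
Eliminating b: 12·(row 1) − 42·(row 2) gives 1812·a = 12·(-384) − 42·(-40) = -2928, so a = -244/151.
Then b = ((-40) − 42·(-244/151))/12 = 1052/453.

a = -1.616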